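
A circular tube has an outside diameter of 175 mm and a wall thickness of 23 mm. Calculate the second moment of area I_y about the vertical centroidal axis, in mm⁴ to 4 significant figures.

I_y ≈ 3.245 × 10⁷ mm⁴

Treat the section as a set of non-overlapping primitives; coordinates are from the bounding-box lower-left.
Outer circle: ⌀175, A = 24052.8 mm², x = 87.5 mm, Ī = 46 038 598 mm⁴.
Bore (subtracted): ⌀129, A = 13069.8 mm², x = 87.5 mm, Ī = 13 593 420 mm⁴.
By symmetry the centroid is at mid-width, x̄ = 87.5 mm.
All pieces are centred on the vertical centroidal axis, so I = ΣĪ (holes subtracted) = 32 445 178 mm⁴.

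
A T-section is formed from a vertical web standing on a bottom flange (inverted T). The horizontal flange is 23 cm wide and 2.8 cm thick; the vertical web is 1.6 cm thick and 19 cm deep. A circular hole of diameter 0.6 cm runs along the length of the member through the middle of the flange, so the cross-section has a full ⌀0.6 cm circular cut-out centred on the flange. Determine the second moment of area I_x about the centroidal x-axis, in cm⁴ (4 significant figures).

I_x ≈ 3407 cm⁴

Treat the section as a set of non-overlapping primitives; coordinates are from the bounding-box lower-left.
Flange: 23 × 2.8, A = 64.4 cm², y = 1.4 cm, Ī = 42.0747 cm⁴.
Web: 1.6 × 19, A = 30.4 cm², y = 12.3 cm, Ī = 914.533 cm⁴.
Hole (subtracted): ⌀0.6, A = 0.282743 cm², y = 1.4 cm, Ī = 0.00636173 cm⁴.
Centroid: ȳ = ΣA·y / ΣA = 4.90581 cm.
Transfer each piece to the centroidal x-axis using Ī + A·d² with d = y − 4.90581:
  flange: d = -3.50581 cm → contributes +833.598 cm⁴
  web: d = 7.39419 cm → contributes +2576.62 cm⁴
  hole: d = -3.50581 cm → contributes −3.48149 cm⁴
Total I = 3406.74 cm⁴.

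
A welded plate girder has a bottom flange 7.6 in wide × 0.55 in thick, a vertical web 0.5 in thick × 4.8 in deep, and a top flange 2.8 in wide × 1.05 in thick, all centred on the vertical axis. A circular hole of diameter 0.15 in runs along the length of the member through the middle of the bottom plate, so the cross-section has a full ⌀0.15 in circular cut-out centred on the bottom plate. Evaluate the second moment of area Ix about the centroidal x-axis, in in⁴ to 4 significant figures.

Break the section into simple shapes (no overlaps), measuring from the bottom-left corner of the bounding box.
Bottom plate: 7.6 × 0.55, A = 4.18 in², y = 0.275 in, Ī = 0.105371 in⁴.
Web plate: 0.5 × 4.8, A = 2.4 in², y = 2.95 in, Ī = 4.608 in⁴.
Top plate: 2.8 × 1.05, A = 2.94 in², y = 5.875 in, Ī = 0.270113 in⁴.
Hole (subtracted): ⌀0.15, A = 0.0176715 in², y = 0.275 in, Ī = 0.0000248505 in⁴.
Centroid: ȳ = ΣA·y / ΣA = 2.68325 in.
Transfer each piece to the centroidal x-axis using Ī + A·d² with d = y − 2.68325:
  bottom plate: d = -2.40825 in → contributes +24.348 in⁴
  web plate: d = 0.266748 in → contributes +4.77877 in⁴
  top plate: d = 3.19175 in → contributes +30.2206 in⁴
  hole: d = -2.40825 in → contributes −0.102514 in⁴
Total I = 59.2449 in⁴.

Ix ≈ 59.24 in⁴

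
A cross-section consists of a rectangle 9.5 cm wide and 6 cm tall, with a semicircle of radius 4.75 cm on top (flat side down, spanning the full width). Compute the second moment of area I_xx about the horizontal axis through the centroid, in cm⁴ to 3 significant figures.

I_xx ≈ 777 cm⁴

Decompose the section into non-overlapping parts with the origin at the bottom-left of its bounding rectangle.
Rectangular body: 9.5 × 6, A = 57 cm², y = 3 cm, Ī = 171 cm⁴.
Semicircular cap: semicircle r = 4.75, A = 35.441 cm², y = 8.016 cm, Ī = 55.874 cm⁴.
Centroid: ȳ = ΣA·y / ΣA = 4.9231 cm.
Transfer each piece to the horizontal axis through the centroid using Ī + A·d² with d = y − 4.9231:
  rectangular body: d = -1.9231 cm → contributes +381.8 cm⁴
  semicircular cap: d = 3.0929 cm → contributes +394.9 cm⁴
Total I = 776.7 cm⁴.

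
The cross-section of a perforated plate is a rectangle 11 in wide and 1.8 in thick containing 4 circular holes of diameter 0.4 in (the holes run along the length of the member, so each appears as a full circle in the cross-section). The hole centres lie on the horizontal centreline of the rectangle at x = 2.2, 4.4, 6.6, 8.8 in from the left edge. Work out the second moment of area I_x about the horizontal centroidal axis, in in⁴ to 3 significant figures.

I_x ≈ 5.34 in⁴

Decompose the section into non-overlapping parts with the origin at the bottom-left of its bounding rectangle.
Plate: 11 × 1.8, A = 19.8 in², y = 0.9 in, Ī = 5.346 in⁴.
Hole 1 (subtracted): ⌀0.4, A = 0.12566 in², y = 0.9 in, Ī = 0.0012566 in⁴.
Hole 2 (subtracted): ⌀0.4, A = 0.12566 in², y = 0.9 in, Ī = 0.0012566 in⁴.
Hole 3 (subtracted): ⌀0.4, A = 0.12566 in², y = 0.9 in, Ī = 0.0012566 in⁴.
Hole 4 (subtracted): ⌀0.4, A = 0.12566 in², y = 0.9 in, Ī = 0.0012566 in⁴.
By symmetry the centroid is at mid-height, ȳ = 0.9 in.
All pieces are centred on the horizontal centroidal axis, so I = ΣĪ (holes subtracted) = 5.341 in⁴.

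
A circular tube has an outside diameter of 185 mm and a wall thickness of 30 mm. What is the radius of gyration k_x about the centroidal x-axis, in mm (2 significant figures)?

k_x ≈ 56 mm

Decompose the section into non-overlapping parts with the origin at the bottom-left of its bounding rectangle.
Outer circle: ⌀185, A = 26 880 mm², y = 92.5 mm, Ī = 57 498 539 mm⁴.
Bore (subtracted): ⌀125, A = 12 272 mm², y = 92.5 mm, Ī = 11 984 225 mm⁴.
By symmetry the centroid is at mid-height, ȳ = 92.5 mm.
All pieces are centred on the centroidal x-axis, so I = ΣĪ (holes subtracted) = 45 514 314 mm⁴.
Radius of gyration: k = √(I/A) = √(45 514 314 / 14 608) = 55.82 mm.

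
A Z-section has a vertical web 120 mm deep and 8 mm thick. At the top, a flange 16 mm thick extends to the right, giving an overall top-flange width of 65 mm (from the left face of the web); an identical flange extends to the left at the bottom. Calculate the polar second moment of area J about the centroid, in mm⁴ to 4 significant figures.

Decompose the section into non-overlapping parts with the origin at the bottom-left of its bounding rectangle.
Web: 8 × 120, A = 960 mm², y = 60 mm, Ī = 1 152 000 mm⁴.
Top flange (beyond web): 57 × 16, A = 912 mm², y = 112 mm, Ī = 19 456 mm⁴.
Bottom flange (beyond web): 57 × 16, A = 912 mm², y = 8 mm, Ī = 19 456 mm⁴.
Centroid: ȳ = ΣA·y / ΣA = 60 mm.
Transfer each piece to the centroidal x-axis using Ī + A·d² with d = y − 60:
  web: d = 0 mm → contributes +1 152 000 mm⁴
  top flange (beyond web): d = 52 mm → contributes +2 485 504 mm⁴
  bottom flange (beyond web): d = -52 mm → contributes +2 485 504 mm⁴
Total I = 6 123 008 mm⁴.
For the y-axis: x̄ = 61 mm.
Repeating about the centroidal y-axis gives I_y = 2 425 568 mm⁴.
Polar second moment: J = I_x + I_y = 8 548 576 mm⁴.

J ≈ 8.549 × 10⁶ mm⁴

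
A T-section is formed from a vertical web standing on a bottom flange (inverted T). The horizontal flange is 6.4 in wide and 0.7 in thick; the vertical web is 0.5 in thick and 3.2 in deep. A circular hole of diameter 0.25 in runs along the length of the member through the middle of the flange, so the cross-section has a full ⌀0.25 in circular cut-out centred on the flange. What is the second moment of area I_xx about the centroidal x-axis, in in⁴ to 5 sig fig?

I_xx ≈ 6.0180 in⁴

Decompose the section into non-overlapping parts with the origin at the bottom-left of its bounding rectangle.
Flange: 6.4 × 0.7, A = 4.48 in², y = 0.35 in, Ī = 0.1829333 in⁴.
Web: 0.5 × 3.2, A = 1.6 in², y = 2.3 in, Ī = 1.365333 in⁴.
Hole (subtracted): ⌀0.25, A = 0.04908739 in², y = 0.35 in, Ī = 0.0001917476 in⁴.
Centroid: ȳ = ΣA·y / ΣA = 0.8673346 in.
Transfer each piece to the centroidal x-axis using Ī + A·d² with d = y − 0.8673346:
  flange: d = -0.5173346 in → contributes +1.381939 in⁴
  web: d = 1.432665 in → contributes +4.649381 in⁴
  hole: d = -0.5173346 in → contributes −0.01332926 in⁴
Total I = 6.017991 in⁴.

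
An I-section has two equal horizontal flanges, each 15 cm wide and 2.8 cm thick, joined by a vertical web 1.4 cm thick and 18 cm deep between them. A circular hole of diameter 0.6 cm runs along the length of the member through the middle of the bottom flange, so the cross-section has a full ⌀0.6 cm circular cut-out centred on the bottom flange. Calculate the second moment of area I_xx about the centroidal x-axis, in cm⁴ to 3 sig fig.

Break the section into simple shapes (no overlaps), measuring from the bottom-left corner of the bounding box.
Bottom flange: 15 × 2.8, A = 42 cm², y = 1.4 cm, Ī = 27.44 cm⁴.
Web: 1.4 × 18, A = 25.2 cm², y = 11.8 cm, Ī = 680.4 cm⁴.
Top flange: 15 × 2.8, A = 42 cm², y = 22.2 cm, Ī = 27.44 cm⁴.
Hole (subtracted): ⌀0.6, A = 0.28274 cm², y = 1.4 cm, Ī = 0.0063617 cm⁴.
Centroid: ȳ = ΣA·y / ΣA = 11.827 cm.
Transfer each piece to the centroidal x-axis using Ī + A·d² with d = y − 11.827:
  bottom flange: d = -10.427 cm → contributes +4593.8 cm⁴
  web: d = -0.026998 cm → contributes +680.42 cm⁴
  top flange: d = 10.373 cm → contributes +4546.6 cm⁴
  hole: d = -10.427 cm → contributes −30.747 cm⁴
Total I = 9790.1 cm⁴.

I_xx ≈ 9790 cm⁴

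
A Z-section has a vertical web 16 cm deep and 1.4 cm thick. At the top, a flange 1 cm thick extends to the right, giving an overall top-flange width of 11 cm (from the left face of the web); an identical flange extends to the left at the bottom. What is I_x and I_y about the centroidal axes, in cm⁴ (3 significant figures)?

Split into non-overlapping primitives; take the origin at the lower-left of the bounding box.
Web: 1.4 × 16, A = 22.4 cm², y = 8 cm, Ī = 477.87 cm⁴.
Top flange (beyond web): 9.6 × 1, A = 9.6 cm², y = 15.5 cm, Ī = 0.8 cm⁴.
Bottom flange (beyond web): 9.6 × 1, A = 9.6 cm², y = 0.5 cm, Ī = 0.8 cm⁴.
Centroid: ȳ = ΣA·y / ΣA = 8 cm.
Transfer each piece to the centroidal x-axis using Ī + A·d² with d = y − 8:
  web: d = 0 cm → contributes +477.87 cm⁴
  top flange (beyond web): d = 7.5 cm → contributes +540.8 cm⁴
  bottom flange (beyond web): d = -7.5 cm → contributes +540.8 cm⁴
Total I = 1559.5 cm⁴.
For the y-axis: x̄ = 10.3 cm.
Repeating about the centroidal y-axis gives I_y = 731.91 cm⁴.

I_x ≈ 1560 cm⁴, I_y ≈ 732 cm⁴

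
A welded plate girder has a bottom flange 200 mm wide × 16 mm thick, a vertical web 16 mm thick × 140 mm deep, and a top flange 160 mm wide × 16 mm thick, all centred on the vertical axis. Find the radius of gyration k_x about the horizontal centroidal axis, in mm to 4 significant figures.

Split into non-overlapping primitives; take the origin at the lower-left of the bounding box.
Bottom plate: 200 × 16, A = 3 200 mm², y = 8 mm, Ī = 68266.7 mm⁴.
Web plate: 16 × 140, A = 2 240 mm², y = 86 mm, Ī = 3 658 667 mm⁴.
Top plate: 160 × 16, A = 2 560 mm², y = 164 mm, Ī = 54613.3 mm⁴.
Centroid: ȳ = ΣA·y / ΣA = 79.76 mm.
Transfer each piece to the horizontal centroidal axis using Ī + A·d² with d = y − 79.76:
  bottom plate: d = -71.76 mm → contributes +16 546 659 mm⁴
  web plate: d = 6.24 mm → contributes +3 745 887 mm⁴
  top plate: d = 84.24 mm → contributes +18 221 340 mm⁴
Total I = 38 513 886 mm⁴.
Radius of gyration: k = √(I/A) = √(38 513 886 / 8 000) = 69.3847 mm.

k_x ≈ 69.38 mm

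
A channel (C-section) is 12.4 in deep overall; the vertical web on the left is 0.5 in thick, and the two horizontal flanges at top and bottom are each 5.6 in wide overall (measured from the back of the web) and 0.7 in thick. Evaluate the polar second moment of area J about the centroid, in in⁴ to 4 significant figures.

Decompose the section into non-overlapping parts with the origin at the bottom-left of its bounding rectangle.
Web: 0.5 × 12.4, A = 6.2 in², y = 6.2 in, Ī = 79.4427 in⁴.
Top flange (beyond web): 5.1 × 0.7, A = 3.57 in², y = 12.05 in, Ī = 0.145775 in⁴.
Bottom flange (beyond web): 5.1 × 0.7, A = 3.57 in², y = 0.35 in, Ī = 0.145775 in⁴.
By symmetry the centroid is at mid-height, ȳ = 6.2 in.
Transfer each piece to the centroidal x-axis using Ī + A·d² with d = y − 6.2:
  web: d = 0 in → contributes +79.4427 in⁴
  top flange (beyond web): d = 5.85 in → contributes +122.32 in⁴
  bottom flange (beyond web): d = -5.85 in → contributes +122.32 in⁴
Total I = 324.083 in⁴.
For the y-axis: x̄ = 1.74865 in.
Repeating about the centroidal y-axis gives I_y = 41.6217 in⁴.
Polar second moment: J = I_x + I_y = 365.705 in⁴.

J ≈ 365.7 in⁴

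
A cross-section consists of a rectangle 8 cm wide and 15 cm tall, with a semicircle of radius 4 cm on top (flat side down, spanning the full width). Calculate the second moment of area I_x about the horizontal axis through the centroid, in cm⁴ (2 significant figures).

I_x ≈ 4000 cm⁴

Split into non-overlapping primitives; take the origin at the lower-left of the bounding box.
Rectangular body: 8 × 15, A = 120 cm², y = 7.5 cm, Ī = 2 250 cm⁴.
Semicircular cap: semicircle r = 4, A = 25.13 cm², y = 16.7 cm, Ī = 28.1 cm⁴.
Centroid: ȳ = ΣA·y / ΣA = 9.093 cm.
Transfer each piece to the horizontal axis through the centroid using Ī + A·d² with d = y − 9.093:
  rectangular body: d = -1.593 cm → contributes +2 554 cm⁴
  semicircular cap: d = 7.605 cm → contributes +1 482 cm⁴
Total I = 4 036 cm⁴.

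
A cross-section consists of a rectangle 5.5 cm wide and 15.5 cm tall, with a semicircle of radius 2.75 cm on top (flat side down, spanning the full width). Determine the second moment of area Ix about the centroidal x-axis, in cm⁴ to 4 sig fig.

Treat the section as a set of non-overlapping primitives; coordinates are from the bounding-box lower-left.
Rectangular body: 5.5 × 15.5, A = 85.25 cm², y = 7.75 cm, Ī = 1706.78 cm⁴.
Semicircular cap: semicircle r = 2.75, A = 11.8791 cm², y = 16.6671 cm, Ī = 6.27715 cm⁴.
Centroid: ȳ = ΣA·y / ΣA = 8.84059 cm.
Transfer each piece to the centroidal x-axis using Ī + A·d² with d = y − 8.84059:
  rectangular body: d = -1.09059 cm → contributes +1808.17 cm⁴
  semicircular cap: d = 7.82655 cm → contributes +733.932 cm⁴
Total I = 2542.1 cm⁴.

Ix ≈ 2542 cm⁴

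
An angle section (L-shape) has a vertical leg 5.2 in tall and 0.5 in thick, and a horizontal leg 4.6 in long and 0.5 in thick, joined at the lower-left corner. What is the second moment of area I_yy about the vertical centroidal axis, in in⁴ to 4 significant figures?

Break the section into simple shapes (no overlaps), measuring from the bottom-left corner of the bounding box.
Vertical leg: 0.5 × 5.2, A = 2.6 in², x = 0.25 in, Ī = 0.0541667 in⁴.
Horizontal leg (remainder): 4.1 × 0.5, A = 2.05 in², x = 2.55 in, Ī = 2.87171 in⁴.
Centroid: x̄ = ΣA·x / ΣA = 1.26398 in.
Transfer each piece to the vertical centroidal axis using Ī + A·d² with d = x − 1.26398:
  vertical leg: d = -1.01398 in → contributes +2.72736 in⁴
  horizontal leg (remainder): d = 1.28602 in → contributes +6.2621 in⁴
Total I = 8.98947 in⁴.

I_yy ≈ 8.989 in⁴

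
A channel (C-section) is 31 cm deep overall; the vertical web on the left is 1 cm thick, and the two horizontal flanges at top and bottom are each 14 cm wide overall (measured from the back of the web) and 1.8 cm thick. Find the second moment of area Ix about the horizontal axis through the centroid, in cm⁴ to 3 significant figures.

Break the section into simple shapes (no overlaps), measuring from the bottom-left corner of the bounding box.
Web: 1 × 31, A = 31 cm², y = 15.5 cm, Ī = 2482.6 cm⁴.
Top flange (beyond web): 13 × 1.8, A = 23.4 cm², y = 30.1 cm, Ī = 6.318 cm⁴.
Bottom flange (beyond web): 13 × 1.8, A = 23.4 cm², y = 0.9 cm, Ī = 6.318 cm⁴.
By symmetry the centroid is at mid-height, ȳ = 15.5 cm.
Transfer each piece to the horizontal axis through the centroid using Ī + A·d² with d = y − 15.5:
  web: d = 0 cm → contributes +2482.6 cm⁴
  top flange (beyond web): d = 14.6 cm → contributes +4994.3 cm⁴
  bottom flange (beyond web): d = -14.6 cm → contributes +4994.3 cm⁴
Total I = 12 471 cm⁴.

Ix ≈ 1.25 × 10⁴ cm⁴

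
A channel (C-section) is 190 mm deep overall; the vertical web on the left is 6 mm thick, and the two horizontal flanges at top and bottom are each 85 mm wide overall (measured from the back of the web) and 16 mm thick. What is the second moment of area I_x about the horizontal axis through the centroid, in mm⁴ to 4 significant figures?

I_x ≈ 2.262 × 10⁷ mm⁴

Break the section into simple shapes (no overlaps), measuring from the bottom-left corner of the bounding box.
Web: 6 × 190, A = 1 140 mm², y = 95 mm, Ī = 3 429 500 mm⁴.
Top flange (beyond web): 79 × 16, A = 1 264 mm², y = 182 mm, Ī = 26965.3 mm⁴.
Bottom flange (beyond web): 79 × 16, A = 1 264 mm², y = 8 mm, Ī = 26965.3 mm⁴.
By symmetry the centroid is at mid-height, ȳ = 95 mm.
Transfer each piece to the horizontal axis through the centroid using Ī + A·d² with d = y − 95:
  web: d = 0 mm → contributes +3 429 500 mm⁴
  top flange (beyond web): d = 87 mm → contributes +9 594 181 mm⁴
  bottom flange (beyond web): d = -87 mm → contributes +9 594 181 mm⁴
Total I = 22 617 863 mm⁴.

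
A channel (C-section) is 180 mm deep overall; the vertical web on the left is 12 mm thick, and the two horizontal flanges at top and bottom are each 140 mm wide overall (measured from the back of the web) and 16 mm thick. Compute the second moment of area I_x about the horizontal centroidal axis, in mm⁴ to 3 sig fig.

I_x ≈ 3.35 × 10⁷ mm⁴

Treat the section as a set of non-overlapping primitives; coordinates are from the bounding-box lower-left.
Web: 12 × 180, A = 2 160 mm², y = 90 mm, Ī = 5 832 000 mm⁴.
Top flange (beyond web): 128 × 16, A = 2 048 mm², y = 172 mm, Ī = 43 691 mm⁴.
Bottom flange (beyond web): 128 × 16, A = 2 048 mm², y = 8 mm, Ī = 43 691 mm⁴.
By symmetry the centroid is at mid-height, ȳ = 90 mm.
Transfer each piece to the horizontal centroidal axis using Ī + A·d² with d = y − 90:
  web: d = 0 mm → contributes +5 832 000 mm⁴
  top flange (beyond web): d = 82 mm → contributes +13 814 443 mm⁴
  bottom flange (beyond web): d = -82 mm → contributes +13 814 443 mm⁴
Total I = 33 460 885 mm⁴.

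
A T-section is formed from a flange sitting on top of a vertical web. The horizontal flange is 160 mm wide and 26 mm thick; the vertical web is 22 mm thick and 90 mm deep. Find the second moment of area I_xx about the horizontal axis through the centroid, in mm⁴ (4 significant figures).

I_xx ≈ 6.084 × 10⁶ mm⁴

Decompose the section into non-overlapping parts with the origin at the bottom-left of its bounding rectangle.
Flange: 160 × 26, A = 4 160 mm², y = 103 mm, Ī = 234 347 mm⁴.
Web: 22 × 90, A = 1 980 mm², y = 45 mm, Ī = 1 336 500 mm⁴.
Centroid: ȳ = ΣA·y / ΣA = 84.2964 mm.
Transfer each piece to the horizontal axis through the centroid using Ī + A·d² with d = y − 84.2964:
  flange: d = 18.7036 mm → contributes +1 689 615 mm⁴
  web: d = -39.2964 mm → contributes +4 394 033 mm⁴
Total I = 6 083 647 mm⁴.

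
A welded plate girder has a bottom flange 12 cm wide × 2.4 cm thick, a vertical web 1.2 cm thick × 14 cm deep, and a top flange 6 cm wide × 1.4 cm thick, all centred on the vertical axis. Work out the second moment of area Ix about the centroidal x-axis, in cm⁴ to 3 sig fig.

Split into non-overlapping primitives; take the origin at the lower-left of the bounding box.
Bottom plate: 12 × 2.4, A = 28.8 cm², y = 1.2 cm, Ī = 13.824 cm⁴.
Web plate: 1.2 × 14, A = 16.8 cm², y = 9.4 cm, Ī = 274.4 cm⁴.
Top plate: 6 × 1.4, A = 8.4 cm², y = 17.1 cm, Ī = 1.372 cm⁴.
Centroid: ȳ = ΣA·y / ΣA = 6.2244 cm.
Transfer each piece to the centroidal x-axis using Ī + A·d² with d = y − 6.2244:
  bottom plate: d = -5.0244 cm → contributes +740.88 cm⁴
  web plate: d = 3.1756 cm → contributes +443.81 cm⁴
  top plate: d = 10.876 cm → contributes +994.9 cm⁴
Total I = 2179.6 cm⁴.

Ix ≈ 2180 cm⁴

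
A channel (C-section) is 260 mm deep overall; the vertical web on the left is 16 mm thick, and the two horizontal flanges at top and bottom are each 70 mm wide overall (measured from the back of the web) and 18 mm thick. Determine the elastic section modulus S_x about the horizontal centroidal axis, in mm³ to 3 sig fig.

S_x ≈ 4.00 × 10⁵ mm³

Treat the section as a set of non-overlapping primitives; coordinates are from the bounding-box lower-left.
Web: 16 × 260, A = 4 160 mm², y = 130 mm, Ī = 23 434 667 mm⁴.
Top flange (beyond web): 54 × 18, A = 972 mm², y = 251 mm, Ī = 26 244 mm⁴.
Bottom flange (beyond web): 54 × 18, A = 972 mm², y = 9 mm, Ī = 26 244 mm⁴.
By symmetry the centroid is at mid-height, ȳ = 130 mm.
Transfer each piece to the horizontal centroidal axis using Ī + A·d² with d = y − 130:
  web: d = 0 mm → contributes +23 434 667 mm⁴
  top flange (beyond web): d = 121 mm → contributes +14 257 296 mm⁴
  bottom flange (beyond web): d = -121 mm → contributes +14 257 296 mm⁴
Total I = 51 949 259 mm⁴.
Extreme fibre distance c = 130 mm; S = I/c = 399 610 mm³.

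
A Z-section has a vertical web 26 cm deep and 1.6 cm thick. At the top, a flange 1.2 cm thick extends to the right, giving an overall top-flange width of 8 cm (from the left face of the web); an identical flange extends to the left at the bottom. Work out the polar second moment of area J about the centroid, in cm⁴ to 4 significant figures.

Treat the section as a set of non-overlapping primitives; coordinates are from the bounding-box lower-left.
Web: 1.6 × 26, A = 41.6 cm², y = 13 cm, Ī = 2343.47 cm⁴.
Top flange (beyond web): 6.4 × 1.2, A = 7.68 cm², y = 25.4 cm, Ī = 0.9216 cm⁴.
Bottom flange (beyond web): 6.4 × 1.2, A = 7.68 cm², y = 0.6 cm, Ī = 0.9216 cm⁴.
Centroid: ȳ = ΣA·y / ΣA = 13 cm.
Transfer each piece to the centroidal x-axis using Ī + A·d² with d = y − 13:
  web: d = 0 cm → contributes +2343.47 cm⁴
  top flange (beyond web): d = 12.4 cm → contributes +1181.8 cm⁴
  bottom flange (beyond web): d = -12.4 cm → contributes +1181.8 cm⁴
Total I = 4707.06 cm⁴.
For the y-axis: x̄ = 7.2 cm.
Repeating about the centroidal y-axis gives I_y = 307.063 cm⁴.
Polar second moment: J = I_x + I_y = 5014.13 cm⁴.

J ≈ 5014 cm⁴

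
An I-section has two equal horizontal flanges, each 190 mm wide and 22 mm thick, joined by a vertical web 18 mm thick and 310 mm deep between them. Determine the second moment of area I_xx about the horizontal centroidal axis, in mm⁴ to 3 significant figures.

Decompose the section into non-overlapping parts with the origin at the bottom-left of its bounding rectangle.
Bottom flange: 190 × 22, A = 4 180 mm², y = 11 mm, Ī = 168 593 mm⁴.
Web: 18 × 310, A = 5 580 mm², y = 177 mm, Ī = 44 686 500 mm⁴.
Top flange: 190 × 22, A = 4 180 mm², y = 343 mm, Ī = 168 593 mm⁴.
By symmetry the centroid is at mid-height, ȳ = 177 mm.
Transfer each piece to the horizontal centroidal axis using Ī + A·d² with d = y − 177:
  bottom flange: d = -166 mm → contributes +115 352 673 mm⁴
  web: d = 0 mm → contributes +44 686 500 mm⁴
  top flange: d = 166 mm → contributes +115 352 673 mm⁴
Total I = 275 391 847 mm⁴.

I_xx ≈ 2.75 × 10⁸ mm⁴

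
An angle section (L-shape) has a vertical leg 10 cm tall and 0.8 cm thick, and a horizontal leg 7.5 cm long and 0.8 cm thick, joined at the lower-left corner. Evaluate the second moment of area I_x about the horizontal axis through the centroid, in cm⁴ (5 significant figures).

Treat the section as a set of non-overlapping primitives; coordinates are from the bounding-box lower-left.
Vertical leg: 0.8 × 10, A = 8 cm², y = 5 cm, Ī = 66.66667 cm⁴.
Horizontal leg (remainder): 6.7 × 0.8, A = 5.36 cm², y = 0.4 cm, Ī = 0.2858667 cm⁴.
Centroid: ȳ = ΣA·y / ΣA = 3.154491 cm.
Transfer each piece to the horizontal axis through the centroid using Ī + A·d² with d = y − 3.154491:
  vertical leg: d = 1.845509 cm → contributes +93.91389 cm⁴
  horizontal leg (remainder): d = -2.754491 cm → contributes +40.95337 cm⁴
Total I = 134.8673 cm⁴.

I_x ≈ 134.87 cm⁴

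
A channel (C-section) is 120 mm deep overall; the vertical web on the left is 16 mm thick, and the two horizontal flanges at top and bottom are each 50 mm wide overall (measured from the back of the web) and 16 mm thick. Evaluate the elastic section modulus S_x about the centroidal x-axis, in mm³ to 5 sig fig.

Split into non-overlapping primitives; take the origin at the lower-left of the bounding box.
Web: 16 × 120, A = 1 920 mm², y = 60 mm, Ī = 2 304 000 mm⁴.
Top flange (beyond web): 34 × 16, A = 544 mm², y = 112 mm, Ī = 11605.33 mm⁴.
Bottom flange (beyond web): 34 × 16, A = 544 mm², y = 8 mm, Ī = 11605.33 mm⁴.
By symmetry the centroid is at mid-height, ȳ = 60 mm.
Transfer each piece to the centroidal x-axis using Ī + A·d² with d = y − 60:
  web: d = 0 mm → contributes +2 304 000 mm⁴
  top flange (beyond web): d = 52 mm → contributes +1 482 581 mm⁴
  bottom flange (beyond web): d = -52 mm → contributes +1 482 581 mm⁴
Total I = 5 269 163 mm⁴.
Extreme fibre distance c = 60 mm; S = I/c = 87819.38 mm³.

S_x ≈ 8.7819 × 10⁴ mm³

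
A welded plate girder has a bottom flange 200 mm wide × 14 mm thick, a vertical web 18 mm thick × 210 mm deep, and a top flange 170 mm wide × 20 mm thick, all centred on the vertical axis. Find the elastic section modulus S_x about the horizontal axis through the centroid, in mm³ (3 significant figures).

Split into non-overlapping primitives; take the origin at the lower-left of the bounding box.
Bottom plate: 200 × 14, A = 2 800 mm², y = 7 mm, Ī = 45 733 mm⁴.
Web plate: 18 × 210, A = 3 780 mm², y = 119 mm, Ī = 13 891 500 mm⁴.
Top plate: 170 × 20, A = 3 400 mm², y = 234 mm, Ī = 113 333 mm⁴.
Centroid: ȳ = ΣA·y / ΣA = 126.76 mm.
Transfer each piece to the horizontal axis through the centroid using Ī + A·d² with d = y − 126.76:
  bottom plate: d = -119.76 mm → contributes +40 201 604 mm⁴
  web plate: d = -7.7555 mm → contributes +14 118 859 mm⁴
  top plate: d = 107.24 mm → contributes +39 218 027 mm⁴
Total I = 93 538 490 mm⁴.
Extreme fibre distance c = 126.76 mm; S = I/c = 737 944 mm³.

S_x ≈ 7.38 × 10⁵ mm³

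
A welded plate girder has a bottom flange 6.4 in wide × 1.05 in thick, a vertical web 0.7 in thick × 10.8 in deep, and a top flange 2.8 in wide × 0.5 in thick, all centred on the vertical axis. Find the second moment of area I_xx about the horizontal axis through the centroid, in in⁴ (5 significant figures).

Decompose the section into non-overlapping parts with the origin at the bottom-left of its bounding rectangle.
Bottom plate: 6.4 × 1.05, A = 6.72 in², y = 0.525 in, Ī = 0.6174 in⁴.
Web plate: 0.7 × 10.8, A = 7.56 in², y = 6.45 in, Ī = 73.4832 in⁴.
Top plate: 2.8 × 0.5, A = 1.4 in², y = 12.1 in, Ī = 0.02916667 in⁴.
Centroid: ȳ = ΣA·y / ΣA = 4.415179 in.
Transfer each piece to the horizontal axis through the centroid using Ī + A·d² with d = y − 4.415179:
  bottom plate: d = -3.890179 in → contributes +102.3144 in⁴
  web plate: d = 2.034821 in → contributes +104.7854 in⁴
  top plate: d = 7.684821 in → contributes +82.70824 in⁴
Total I = 289.8081 in⁴.

I_xx ≈ 289.81 in⁴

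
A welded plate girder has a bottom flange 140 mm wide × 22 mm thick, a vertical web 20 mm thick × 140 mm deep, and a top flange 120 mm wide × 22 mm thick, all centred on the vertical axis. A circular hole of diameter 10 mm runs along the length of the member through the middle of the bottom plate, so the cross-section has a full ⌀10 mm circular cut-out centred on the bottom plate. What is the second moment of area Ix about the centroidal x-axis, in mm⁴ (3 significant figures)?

Ix ≈ 4.17 × 10⁷ mm⁴

Decompose the section into non-overlapping parts with the origin at the bottom-left of its bounding rectangle.
Bottom plate: 140 × 22, A = 3 080 mm², y = 11 mm, Ī = 124 227 mm⁴.
Web plate: 20 × 140, A = 2 800 mm², y = 92 mm, Ī = 4 573 333 mm⁴.
Top plate: 120 × 22, A = 2 640 mm², y = 173 mm, Ī = 106 480 mm⁴.
Hole (subtracted): ⌀10, A = 78.54 mm², y = 11 mm, Ī = 490.87 mm⁴.
Centroid: ȳ = ΣA·y / ΣA = 88.532 mm.
Transfer each piece to the centroidal x-axis using Ī + A·d² with d = y − 88.532:
  bottom plate: d = -77.532 mm → contributes +18 638 570 mm⁴
  web plate: d = 3.4684 mm → contributes +4 607 017 mm⁴
  top plate: d = 84.468 mm → contributes +18 942 639 mm⁴
  hole: d = -77.532 mm → contributes −472 606 mm⁴
Total I = 41 715 621 mm⁴.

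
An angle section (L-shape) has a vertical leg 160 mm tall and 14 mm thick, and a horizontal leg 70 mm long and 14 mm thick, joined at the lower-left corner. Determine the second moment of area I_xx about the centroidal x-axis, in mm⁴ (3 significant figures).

I_xx ≈ 7.89 × 10⁶ mm⁴

Decompose the section into non-overlapping parts with the origin at the bottom-left of its bounding rectangle.
Vertical leg: 14 × 160, A = 2 240 mm², y = 80 mm, Ī = 4 778 667 mm⁴.
Horizontal leg (remainder): 56 × 14, A = 784 mm², y = 7 mm, Ī = 12 805 mm⁴.
Centroid: ȳ = ΣA·y / ΣA = 61.074 mm.
Transfer each piece to the centroidal x-axis using Ī + A·d² with d = y − 61.074:
  vertical leg: d = 18.926 mm → contributes +5 581 014 mm⁴
  horizontal leg (remainder): d = -54.074 mm → contributes +2 305 226 mm⁴
Total I = 7 886 239 mm⁴.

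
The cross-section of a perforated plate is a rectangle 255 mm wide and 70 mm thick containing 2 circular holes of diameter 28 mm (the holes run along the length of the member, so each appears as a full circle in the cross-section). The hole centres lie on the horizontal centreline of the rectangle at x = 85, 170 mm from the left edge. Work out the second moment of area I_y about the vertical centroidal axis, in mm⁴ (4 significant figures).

I_y ≈ 9.444 × 10⁷ mm⁴

Split into non-overlapping primitives; take the origin at the lower-left of the bounding box.
Plate: 255 × 70, A = 17 850 mm², x = 127.5 mm, Ī = 96 724 688 mm⁴.
Hole 1 (subtracted): ⌀28, A = 615.752 mm², x = 85 mm, Ī = 30171.9 mm⁴.
Hole 2 (subtracted): ⌀28, A = 615.752 mm², x = 170 mm, Ī = 30171.9 mm⁴.
By symmetry the centroid is at mid-width, x̄ = 127.5 mm.
Transfer each piece to the vertical centroidal axis using Ī + A·d² with d = x − 127.5:
  plate: d = 0 mm → contributes +96 724 688 mm⁴
  hole 1: d = -42.5 mm → contributes −1 142 374 mm⁴
  hole 2: d = 42.5 mm → contributes −1 142 374 mm⁴
Total I = 94 439 939 mm⁴.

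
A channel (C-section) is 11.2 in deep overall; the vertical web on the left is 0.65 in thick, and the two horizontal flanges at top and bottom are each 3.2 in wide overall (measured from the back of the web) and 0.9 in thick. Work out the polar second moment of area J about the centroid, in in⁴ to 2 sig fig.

Break the section into simple shapes (no overlaps), measuring from the bottom-left corner of the bounding box.
Web: 0.65 × 11.2, A = 7.28 in², y = 5.6 in, Ī = 76.1 in⁴.
Top flange (beyond web): 2.55 × 0.9, A = 2.295 in², y = 10.75 in, Ī = 0.1549 in⁴.
Bottom flange (beyond web): 2.55 × 0.9, A = 2.295 in², y = 0.45 in, Ī = 0.1549 in⁴.
By symmetry the centroid is at mid-height, ȳ = 5.6 in.
Transfer each piece to the centroidal x-axis using Ī + A·d² with d = y − 5.6:
  web: d = 0 in → contributes +76.1 in⁴
  top flange (beyond web): d = 5.15 in → contributes +61.02 in⁴
  bottom flange (beyond web): d = -5.15 in → contributes +61.02 in⁴
Total I = 198.1 in⁴.
For the y-axis: x̄ = 0.9437 in.
Repeating about the centroidal y-axis gives I_y = 9.95 in⁴.
Polar second moment: J = I_x + I_y = 208.1 in⁴.

J ≈ 210 in⁴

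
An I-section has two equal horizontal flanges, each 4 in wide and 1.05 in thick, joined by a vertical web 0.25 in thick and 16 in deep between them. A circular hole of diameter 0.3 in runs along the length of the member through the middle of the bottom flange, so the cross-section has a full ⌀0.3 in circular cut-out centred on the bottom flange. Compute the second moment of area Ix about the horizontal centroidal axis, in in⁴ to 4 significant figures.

Ix ≈ 691.4 in⁴

Split into non-overlapping primitives; take the origin at the lower-left of the bounding box.
Bottom flange: 4 × 1.05, A = 4.2 in², y = 0.525 in, Ī = 0.385875 in⁴.
Web: 0.25 × 16, A = 4 in², y = 9.05 in, Ī = 85.3333 in⁴.
Top flange: 4 × 1.05, A = 4.2 in², y = 17.575 in, Ī = 0.385875 in⁴.
Hole (subtracted): ⌀0.3, A = 0.0706858 in², y = 0.525 in, Ī = 0.000397608 in⁴.
Centroid: ȳ = ΣA·y / ΣA = 9.09888 in.
Transfer each piece to the horizontal centroidal axis using Ī + A·d² with d = y − 9.09888:
  bottom flange: d = -8.57388 in → contributes +309.133 in⁴
  web: d = -0.0488751 in → contributes +85.3429 in⁴
  top flange: d = 8.47612 in → contributes +302.134 in⁴
  hole: d = -8.57388 in → contributes −5.19661 in⁴
Total I = 691.413 in⁴.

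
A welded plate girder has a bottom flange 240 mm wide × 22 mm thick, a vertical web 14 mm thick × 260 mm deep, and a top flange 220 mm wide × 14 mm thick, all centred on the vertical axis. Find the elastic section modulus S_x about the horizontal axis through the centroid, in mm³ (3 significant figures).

Break the section into simple shapes (no overlaps), measuring from the bottom-left corner of the bounding box.
Bottom plate: 240 × 22, A = 5 280 mm², y = 11 mm, Ī = 212 960 mm⁴.
Web plate: 14 × 260, A = 3 640 mm², y = 152 mm, Ī = 20 505 333 mm⁴.
Top plate: 220 × 14, A = 3 080 mm², y = 289 mm, Ī = 50 307 mm⁴.
Centroid: ȳ = ΣA·y / ΣA = 125.12 mm.
Transfer each piece to the horizontal axis through the centroid using Ī + A·d² with d = y − 125.12:
  bottom plate: d = -114.12 mm → contributes +68 980 394 mm⁴
  web plate: d = 26.877 mm → contributes +23 134 706 mm⁴
  top plate: d = 163.88 mm → contributes +82 765 437 mm⁴
Total I = 174 880 537 mm⁴.
Extreme fibre distance c = 170.88 mm; S = I/c = 1 023 431 mm³.

S_x ≈ 1.02 × 10⁶ mm³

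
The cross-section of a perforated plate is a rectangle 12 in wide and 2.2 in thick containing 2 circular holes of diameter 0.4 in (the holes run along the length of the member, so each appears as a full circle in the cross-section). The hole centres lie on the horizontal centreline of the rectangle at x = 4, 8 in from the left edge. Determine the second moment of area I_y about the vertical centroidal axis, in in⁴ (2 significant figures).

I_y ≈ 320 in⁴

Split into non-overlapping primitives; take the origin at the lower-left of the bounding box.
Plate: 12 × 2.2, A = 26.4 in², x = 6 in, Ī = 316.8 in⁴.
Hole 1 (subtracted): ⌀0.4, A = 0.1257 in², x = 4 in, Ī = 0.001257 in⁴.
Hole 2 (subtracted): ⌀0.4, A = 0.1257 in², x = 8 in, Ī = 0.001257 in⁴.
By symmetry the centroid is at mid-width, x̄ = 6 in.
Transfer each piece to the vertical centroidal axis using Ī + A·d² with d = x − 6:
  plate: d = 0 in → contributes +316.8 in⁴
  hole 1: d = -2 in → contributes −0.5039 in⁴
  hole 2: d = 2 in → contributes −0.5039 in⁴
Total I = 315.8 in⁴.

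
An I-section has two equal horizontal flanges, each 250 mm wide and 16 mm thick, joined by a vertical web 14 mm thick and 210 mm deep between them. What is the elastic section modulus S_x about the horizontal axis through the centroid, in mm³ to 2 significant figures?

S_x ≈ 9.3 × 10⁵ mm³

Decompose the section into non-overlapping parts with the origin at the bottom-left of its bounding rectangle.
Bottom flange: 250 × 16, A = 4 000 mm², y = 8 mm, Ī = 85 333 mm⁴.
Web: 14 × 210, A = 2 940 mm², y = 121 mm, Ī = 10 804 500 mm⁴.
Top flange: 250 × 16, A = 4 000 mm², y = 234 mm, Ī = 85 333 mm⁴.
By symmetry the centroid is at mid-height, ȳ = 121 mm.
Transfer each piece to the horizontal axis through the centroid using Ī + A·d² with d = y − 121:
  bottom flange: d = -113 mm → contributes +51 161 333 mm⁴
  web: d = 0 mm → contributes +10 804 500 mm⁴
  top flange: d = 113 mm → contributes +51 161 333 mm⁴
Total I = 113 127 167 mm⁴.
Extreme fibre distance c = 121 mm; S = I/c = 934 935 mm³.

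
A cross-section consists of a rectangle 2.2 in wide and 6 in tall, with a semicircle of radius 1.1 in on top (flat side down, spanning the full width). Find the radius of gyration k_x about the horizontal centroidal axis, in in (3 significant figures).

Decompose the section into non-overlapping parts with the origin at the bottom-left of its bounding rectangle.
Rectangular body: 2.2 × 6, A = 13.2 in², y = 3 in, Ī = 39.6 in⁴.
Semicircular cap: semicircle r = 1.1, A = 1.9007 in², y = 6.4669 in, Ī = 0.1607 in⁴.
Centroid: ȳ = ΣA·y / ΣA = 3.4364 in.
Transfer each piece to the horizontal centroidal axis using Ī + A·d² with d = y − 3.4364:
  rectangular body: d = -0.43636 in → contributes +42.113 in⁴
  semicircular cap: d = 3.0305 in → contributes +17.616 in⁴
Total I = 59.73 in⁴.
Radius of gyration: k = √(I/A) = √(59.73 / 15.101) = 1.9888 in.

k_x ≈ 1.99 in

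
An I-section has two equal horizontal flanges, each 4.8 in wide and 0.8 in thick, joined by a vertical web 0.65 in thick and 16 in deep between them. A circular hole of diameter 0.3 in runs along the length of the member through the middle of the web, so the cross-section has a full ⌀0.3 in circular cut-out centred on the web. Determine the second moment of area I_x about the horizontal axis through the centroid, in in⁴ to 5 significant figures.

I_x ≈ 764.18 in⁴

Split into non-overlapping primitives; take the origin at the lower-left of the bounding box.
Bottom flange: 4.8 × 0.8, A = 3.84 in², y = 0.4 in, Ī = 0.2048 in⁴.
Web: 0.65 × 16, A = 10.4 in², y = 8.8 in, Ī = 221.8667 in⁴.
Top flange: 4.8 × 0.8, A = 3.84 in², y = 17.2 in, Ī = 0.2048 in⁴.
Hole (subtracted): ⌀0.3, A = 0.07068583 in², y = 8.8 in, Ī = 0.0003976078 in⁴.
By symmetry the centroid is at mid-height, ȳ = 8.8 in.
Transfer each piece to the horizontal axis through the centroid using Ī + A·d² with d = y − 8.8:
  bottom flange: d = -8.4 in → contributes +271.1552 in⁴
  web: d = 0 in → contributes +221.8667 in⁴
  top flange: d = 8.4 in → contributes +271.1552 in⁴
  hole: d = 0 in → contributes −0.0003976078 in⁴
Total I = 764.1767 in⁴.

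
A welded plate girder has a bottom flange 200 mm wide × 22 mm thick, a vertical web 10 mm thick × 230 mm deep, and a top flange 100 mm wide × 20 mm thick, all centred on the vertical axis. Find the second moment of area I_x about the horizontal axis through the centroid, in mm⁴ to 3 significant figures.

Break the section into simple shapes (no overlaps), measuring from the bottom-left corner of the bounding box.
Bottom plate: 200 × 22, A = 4 400 mm², y = 11 mm, Ī = 177 467 mm⁴.
Web plate: 10 × 230, A = 2 300 mm², y = 137 mm, Ī = 10 139 167 mm⁴.
Top plate: 100 × 20, A = 2 000 mm², y = 262 mm, Ī = 66 667 mm⁴.
Centroid: ȳ = ΣA·y / ΣA = 102.01 mm.
Transfer each piece to the horizontal axis through the centroid using Ī + A·d² with d = y − 102.01:
  bottom plate: d = -91.011 mm → contributes +36 623 072 mm⁴
  web plate: d = 34.989 mm → contributes +12 954 816 mm⁴
  top plate: d = 159.99 mm → contributes +51 259 311 mm⁴
Total I = 100 837 199 mm⁴.

I_x ≈ 1.01 × 10⁸ mm⁴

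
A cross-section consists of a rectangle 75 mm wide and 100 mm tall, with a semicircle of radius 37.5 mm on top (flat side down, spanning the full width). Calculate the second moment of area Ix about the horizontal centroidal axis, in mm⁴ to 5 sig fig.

Ix ≈ 1.3881 × 10⁷ mm⁴

Break the section into simple shapes (no overlaps), measuring from the bottom-left corner of the bounding box.
Rectangular body: 75 × 100, A = 7 500 mm², y = 50 mm, Ī = 6 250 000 mm⁴.
Semicircular cap: semicircle r = 37.5, A = 2208.932 mm², y = 115.9155 mm, Ī = 217048.7 mm⁴.
Centroid: ȳ = ΣA·y / ΣA = 64.99679 mm.
Transfer each piece to the horizontal centroidal axis using Ī + A·d² with d = y − 64.99679:
  rectangular body: d = -14.99679 mm → contributes +7 936 779 mm⁴
  semicircular cap: d = 50.9187 mm → contributes +5 944 178 mm⁴
Total I = 13 880 957 mm⁴.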